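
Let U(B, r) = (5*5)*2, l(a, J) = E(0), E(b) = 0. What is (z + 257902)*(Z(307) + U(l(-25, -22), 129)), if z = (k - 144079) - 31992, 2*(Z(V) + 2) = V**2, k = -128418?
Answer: -4395250515/2 ≈ -2.1976e+9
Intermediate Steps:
l(a, J) = 0
U(B, r) = 50 (U(B, r) = 25*2 = 50)
Z(V) = -2 + V**2/2
z = -304489 (z = (-128418 - 144079) - 31992 = -272497 - 31992 = -304489)
(z + 257902)*(Z(307) + U(l(-25, -22), 129)) = (-304489 + 257902)*((-2 + (1/2)*307**2) + 50) = -46587*((-2 + (1/2)*94249) + 50) = -46587*((-2 + 94249/2) + 50) = -46587*(94245/2 + 50) = -46587*94345/2 = -4395250515/2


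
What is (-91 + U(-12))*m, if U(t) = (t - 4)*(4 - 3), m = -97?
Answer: 10379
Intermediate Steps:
U(t) = -4 + t (U(t) = (-4 + t)*1 = -4 + t)
(-91 + U(-12))*m = (-91 + (-4 - 12))*(-97) = (-91 - 16)*(-97) = -107*(-97) = 10379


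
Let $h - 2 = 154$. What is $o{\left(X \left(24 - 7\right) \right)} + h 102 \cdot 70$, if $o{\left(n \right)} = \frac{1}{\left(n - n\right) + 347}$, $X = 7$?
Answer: $\frac{386502481}{347} \approx 1.1138 \cdot 10^{6}$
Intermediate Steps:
$h = 156$ ($h = 2 + 154 = 156$)
$o{\left(n \right)} = \frac{1}{347}$ ($o{\left(n \right)} = \frac{1}{0 + 347} = \frac{1}{347}$)
$o{\left(X \left(24 - 7\right) \right)} + h 102 \cdot 70 = \frac{1}{347} + 156 \cdot 102 \cdot 70 = \frac{1}{347} + 15912 \cdot 70 = \frac{1}{347} + 1113840 = \frac{386502481}{347}$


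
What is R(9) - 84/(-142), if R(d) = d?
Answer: 681/71 ≈ 9.5916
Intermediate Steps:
R(9) - 84/(-142) = 9 - 84/(-142) = 9 - 1/142*(-84) = 9 + 42/71 = 681/71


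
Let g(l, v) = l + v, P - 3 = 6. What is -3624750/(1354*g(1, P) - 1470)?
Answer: -362475/1207 ≈ -300.31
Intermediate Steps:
P = 9 (P = 3 + 6 = 9)
-3624750/(1354*g(1, P) - 1470) = -3624750/(1354*(1 + 9) - 1470) = -3624750/(1354*10 - 1470) = -3624750/(13540 - 1470) = -3624750/12070 = -3624750*1/12070 = -362475/1207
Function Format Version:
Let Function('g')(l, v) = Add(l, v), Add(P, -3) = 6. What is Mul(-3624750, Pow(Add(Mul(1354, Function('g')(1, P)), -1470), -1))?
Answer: Rational(-362475, 1207) ≈ -300.31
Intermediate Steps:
P = 9 (P = Add(3, 6) = 9)
Mul(-3624750, Pow(Add(Mul(1354, Function('g')(1, P)), -1470), -1)) = Mul(-3624750, Pow(Add(Mul(1354, Add(1, 9)), -1470), -1)) = Mul(-3624750, Pow(Add(Mul(1354, 10), -1470), -1)) = Mul(-3624750, Pow(Add(13540, -1470), -1)) = Mul(-3624750, Pow(12070, -1)) = Mul(-3624750, Rational(1, 12070)) = Rational(-362475, 1207)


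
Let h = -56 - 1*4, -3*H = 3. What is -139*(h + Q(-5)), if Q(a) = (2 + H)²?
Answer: 8201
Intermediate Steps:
H = -1 (H = -⅓*3 = -1)
h = -60 (h = -56 - 4 = -60)
Q(a) = 1 (Q(a) = (2 - 1)² = 1² = 1)
-139*(h + Q(-5)) = -139*(-60 + 1) = -139*(-59) = 8201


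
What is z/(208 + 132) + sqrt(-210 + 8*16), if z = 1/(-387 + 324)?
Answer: -1/21420 + I*sqrt(82) ≈ -4.6685e-5 + 9.0554*I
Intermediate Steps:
z = -1/63 (z = 1/(-63) = -1/63 ≈ -0.015873)
z/(208 + 132) + sqrt(-210 + 8*16) = -1/63/(208 + 132) + sqrt(-210 + 8*16) = -1/63/340 + sqrt(-210 + 128) = (1/340)*(-1/63) + sqrt(-82) = -1/21420 + I*sqrt(82)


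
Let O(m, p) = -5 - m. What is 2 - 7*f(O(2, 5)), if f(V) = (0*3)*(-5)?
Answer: 2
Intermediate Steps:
f(V) = 0 (f(V) = 0*(-5) = 0)
2 - 7*f(O(2, 5)) = 2 - 7*0 = 2 + 0 = 2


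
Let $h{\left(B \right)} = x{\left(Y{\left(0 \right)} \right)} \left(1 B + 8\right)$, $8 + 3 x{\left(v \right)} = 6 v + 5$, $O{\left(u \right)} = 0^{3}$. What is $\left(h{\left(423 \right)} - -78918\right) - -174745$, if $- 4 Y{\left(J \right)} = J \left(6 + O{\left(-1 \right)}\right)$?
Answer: $253232$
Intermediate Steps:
$O{\left(u \right)} = 0$
$Y{\left(J \right)} = - \frac{3 J}{2}$ ($Y{\left(J \right)} = - \frac{J \left(6 + 0\right)}{4} = - \frac{J 6}{4} = - \frac{6 J}{4} = - \frac{3 J}{2}$)
$x{\left(v \right)} = -1 + 2 v$ ($x{\left(v \right)} = - \frac{8}{3} + \frac{6 v + 5}{3} = - \frac{8}{3} + \frac{5 + 6 v}{3} = - \frac{8}{3} + \left(\frac{5}{3} + 2 v\right) = -1 + 2 v$)
$h{\left(B \right)} = -8 - B$ ($h{\left(B \right)} = \left(-1 + 2 \left(\left(- \frac{3}{2}\right) 0\right)\right) \left(1 B + 8\right) = \left(-1 + 2 \cdot 0\right) \left(B + 8\right) = \left(-1 + 0\right) \left(8 + B\right) = - (8 + B) = -8 - B$)
$\left(h{\left(423 \right)} - -78918\right) - -174745 = \left(\left(-8 - 423\right) - -78918\right) - -174745 = \left(\left(-8 - 423\right) + 78918\right) + 174745 = \left(-431 + 78918\right) + 174745 = 78487 + 174745 = 253232$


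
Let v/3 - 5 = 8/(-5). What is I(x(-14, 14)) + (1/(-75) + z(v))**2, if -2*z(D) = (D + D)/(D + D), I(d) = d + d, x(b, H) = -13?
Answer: -579071/22500 ≈ -25.736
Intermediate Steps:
I(d) = 2*d
v = 51/5 (v = 15 + 3*(8/(-5)) = 15 + 3*(8*(-1/5)) = 15 + 3*(-8/5) = 15 - 24/5 = 51/5 ≈ 10.200)
z(D) = -1/2 (z(D) = -(D + D)/(2*(D + D)) = -2*D/(2*(2*D)) = -2*D*1/(2*D)/2 = -1/2*1 = -1/2)
I(x(-14, 14)) + (1/(-75) + z(v))**2 = 2*(-13) + (1/(-75) - 1/2)**2 = -26 + (-1/75 - 1/2)**2 = -26 + (-77/150)**2 = -26 + 5929/22500 = -579071/22500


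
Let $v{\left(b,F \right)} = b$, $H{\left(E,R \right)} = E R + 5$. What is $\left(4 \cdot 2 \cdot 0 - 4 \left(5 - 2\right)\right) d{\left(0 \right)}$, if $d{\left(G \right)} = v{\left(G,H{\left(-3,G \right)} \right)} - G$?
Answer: $0$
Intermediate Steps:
$H{\left(E,R \right)} = 5 + E R$
$d{\left(G \right)} = 0$ ($d{\left(G \right)} = G - G = 0$)
$\left(4 \cdot 2 \cdot 0 - 4 \left(5 - 2\right)\right) d{\left(0 \right)} = \left(4 \cdot 2 \cdot 0 - 4 \left(5 - 2\right)\right) 0 = \left(8 \cdot 0 - 12\right) 0 = \left(0 - 12\right) 0 = \left(-12\right) 0 = 0$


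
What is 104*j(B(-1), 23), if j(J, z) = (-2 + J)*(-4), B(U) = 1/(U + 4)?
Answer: 2080/3 ≈ 693.33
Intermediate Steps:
B(U) = 1/(4 + U)
j(J, z) = 8 - 4*J
104*j(B(-1), 23) = 104*(8 - 4/(4 - 1)) = 104*(8 - 4/3) = 104*(20/3) = 2080/3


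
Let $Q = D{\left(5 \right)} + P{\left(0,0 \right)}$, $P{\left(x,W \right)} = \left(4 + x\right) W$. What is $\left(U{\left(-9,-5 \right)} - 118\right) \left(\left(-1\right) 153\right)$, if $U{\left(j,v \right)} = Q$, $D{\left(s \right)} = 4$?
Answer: $17442$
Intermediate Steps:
$P{\left(x,W \right)} = W \left(4 + x\right)$
$Q = 4$ ($Q = 4 + 0 \left(4 + 0\right) = 4 + 0 \cdot 4 = 4 + 0 = 4$)
$U{\left(j,v \right)} = 4$
$\left(U{\left(-9,-5 \right)} - 118\right) \left(\left(-1\right) 153\right) = \left(4 - 118\right) \left(\left(-1\right) 153\right) = \left(-114\right) \left(-153\right) = 17442$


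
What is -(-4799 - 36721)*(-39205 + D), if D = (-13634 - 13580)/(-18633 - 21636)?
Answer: -21849470005040/13423 ≈ -1.6278e+9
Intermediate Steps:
D = 27214/40269 (D = -27214/(-40269) = -27214*(-1/40269) = 27214/40269 ≈ 0.67581)
-(-4799 - 36721)*(-39205 + D) = -(-4799 - 36721)*(-39205 + 27214/40269) = -(-41520)*(-1578718931)/40269 = -1*21849470005040/13423 = -21849470005040/13423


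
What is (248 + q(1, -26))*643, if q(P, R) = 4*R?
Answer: 92592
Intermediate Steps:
(248 + q(1, -26))*643 = (248 + 4*(-26))*643 = (248 - 104)*643 = 144*643 = 92592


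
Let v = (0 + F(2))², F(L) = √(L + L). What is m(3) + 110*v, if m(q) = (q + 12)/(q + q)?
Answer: 885/2 ≈ 442.50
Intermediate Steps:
m(q) = (12 + q)/(2*q) (m(q) = (12 + q)/((2*q)) = (12 + q)*(1/(2*q)) = (12 + q)/(2*q))
F(L) = √2*√L (F(L) = √(2*L) = √2*√L)
v = 4 (v = (0 + √2*√2)² = (0 + 2)² = 2² = 4)
m(3) + 110*v = (½)*(12 + 3)/3 + 110*4 = (½)*(⅓)*15 + 440 = 5/2 + 440 = 885/2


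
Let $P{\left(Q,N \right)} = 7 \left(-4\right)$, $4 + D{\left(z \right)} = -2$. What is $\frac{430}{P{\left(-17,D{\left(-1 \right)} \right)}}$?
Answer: $- \frac{215}{14} \approx -15.357$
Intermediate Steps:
$D{\left(z \right)} = -6$ ($D{\left(z \right)} = -4 - 2 = -6$)
$P{\left(Q,N \right)} = -28$
$\frac{430}{P{\left(-17,D{\left(-1 \right)} \right)}} = \frac{430}{-28} = 430 \left(- \frac{1}{28}\right) = - \frac{215}{14}$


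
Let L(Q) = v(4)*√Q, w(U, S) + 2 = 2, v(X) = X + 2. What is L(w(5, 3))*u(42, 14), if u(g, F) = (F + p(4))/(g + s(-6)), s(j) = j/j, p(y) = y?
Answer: 0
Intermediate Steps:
v(X) = 2 + X
s(j) = 1
w(U, S) = 0 (w(U, S) = -2 + 2 = 0)
L(Q) = 6*√Q (L(Q) = (2 + 4)*√Q = 6*√Q)
u(g, F) = (4 + F)/(1 + g) (u(g, F) = (F + 4)/(g + 1) = (4 + F)/(1 + g))
L(w(5, 3))*u(42, 14) = (6*√0)*((4 + 14)/(1 + 42)) = (6*0)*(18/43) = 0*((1/43)*18) = 0*(18/43) = 0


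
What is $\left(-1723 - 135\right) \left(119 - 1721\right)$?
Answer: $2976516$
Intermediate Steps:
$\left(-1723 - 135\right) \left(119 - 1721\right) = \left(-1858\right) \left(-1602\right) = 2976516$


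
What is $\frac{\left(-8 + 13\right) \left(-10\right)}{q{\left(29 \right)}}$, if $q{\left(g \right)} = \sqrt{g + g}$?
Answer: $- \frac{25 \sqrt{58}}{29} \approx -6.5653$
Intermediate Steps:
$q{\left(g \right)} = \sqrt{2} \sqrt{g}$ ($q{\left(g \right)} = \sqrt{2 g} = \sqrt{2} \sqrt{g}$)
$\frac{\left(-8 + 13\right) \left(-10\right)}{q{\left(29 \right)}} = \frac{\left(-8 + 13\right) \left(-10\right)}{\sqrt{2} \sqrt{29}} = \frac{5 \left(-10\right)}{\sqrt{58}} = - 50 \frac{\sqrt{58}}{58} = - \frac{25 \sqrt{58}}{29}$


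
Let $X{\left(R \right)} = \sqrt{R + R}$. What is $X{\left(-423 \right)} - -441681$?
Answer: $441681 + 3 i \sqrt{94} \approx 4.4168 \cdot 10^{5} + 29.086 i$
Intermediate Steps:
$X{\left(R \right)} = \sqrt{2} \sqrt{R}$ ($X{\left(R \right)} = \sqrt{2 R} = \sqrt{2} \sqrt{R}$)
$X{\left(-423 \right)} - -441681 = \sqrt{2} \sqrt{-423} - -441681 = \sqrt{2} \cdot 3 i \sqrt{47} + 441681 = 3 i \sqrt{94} + 441681 = 441681 + 3 i \sqrt{94}$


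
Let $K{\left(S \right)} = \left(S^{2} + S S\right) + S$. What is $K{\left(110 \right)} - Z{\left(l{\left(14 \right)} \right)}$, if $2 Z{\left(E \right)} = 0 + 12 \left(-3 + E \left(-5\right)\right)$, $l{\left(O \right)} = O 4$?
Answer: $26008$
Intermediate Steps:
$l{\left(O \right)} = 4 O$
$Z{\left(E \right)} = -18 - 30 E$ ($Z{\left(E \right)} = \frac{0 + 12 \left(-3 + E \left(-5\right)\right)}{2} = \frac{0 + 12 \left(-3 - 5 E\right)}{2} = \frac{0 - \left(36 + 60 E\right)}{2} = \frac{-36 - 60 E}{2} = -18 - 30 E$)
$K{\left(S \right)} = S + 2 S^{2}$ ($K{\left(S \right)} = \left(S^{2} + S^{2}\right) + S = 2 S^{2} + S = S + 2 S^{2}$)
$K{\left(110 \right)} - Z{\left(l{\left(14 \right)} \right)} = 110 \left(1 + 2 \cdot 110\right) - \left(-18 - 30 \cdot 4 \cdot 14\right) = 110 \left(1 + 220\right) - \left(-18 - 1680\right) = 110 \cdot 221 - \left(-18 - 1680\right) = 24310 - -1698 = 24310 + 1698 = 26008$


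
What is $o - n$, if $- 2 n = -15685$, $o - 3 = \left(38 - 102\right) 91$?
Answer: $- \frac{27327}{2} \approx -13664.0$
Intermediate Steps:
$o = -5821$ ($o = 3 + \left(38 - 102\right) 91 = 3 - 5824 = -5821$)
$n = \frac{15685}{2}$ ($n = \left(- \frac{1}{2}\right) \left(-15685\right) = \frac{15685}{2} \approx 7842.5$)
$o - n = -5821 - \frac{15685}{2} = - \frac{27327}{2}$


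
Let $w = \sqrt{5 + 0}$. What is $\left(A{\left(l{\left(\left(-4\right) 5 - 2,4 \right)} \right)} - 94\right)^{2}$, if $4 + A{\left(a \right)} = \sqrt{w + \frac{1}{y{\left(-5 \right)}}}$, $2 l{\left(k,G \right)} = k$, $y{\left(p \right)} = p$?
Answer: $\frac{\left(490 - \sqrt{5} \sqrt{-1 + 5 \sqrt{5}}\right)^{2}}{25} \approx 9326.4$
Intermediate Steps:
$w = \sqrt{5} \approx 2.2361$
$l{\left(k,G \right)} = \frac{k}{2}$
$A{\left(a \right)} = -4 + \sqrt{- \frac{1}{5} + \sqrt{5}}$ ($A{\left(a \right)} = -4 + \sqrt{\sqrt{5} + \frac{1}{-5}} = -4 + \sqrt{\sqrt{5} - \frac{1}{5}} = -4 + \sqrt{- \frac{1}{5} + \sqrt{5}}$)
$\left(A{\left(l{\left(\left(-4\right) 5 - 2,4 \right)} \right)} - 94\right)^{2} = \left(\left(-4 + \frac{\sqrt{-5 + 25 \sqrt{5}}}{5}\right) - 94\right)^{2} = \left(-98 + \frac{\sqrt{-5 + 25 \sqrt{5}}}{5}\right)^{2}$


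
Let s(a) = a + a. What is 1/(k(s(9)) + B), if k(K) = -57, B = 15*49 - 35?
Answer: 1/643 ≈ 0.0015552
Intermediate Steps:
B = 700 (B = 735 - 35 = 700)
s(a) = 2*a
1/(k(s(9)) + B) = 1/(-57 + 700) = 1/643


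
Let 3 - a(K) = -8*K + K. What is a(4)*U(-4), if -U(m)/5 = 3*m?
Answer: 1860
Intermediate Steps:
a(K) = 3 + 7*K (a(K) = 3 - (-8*K + K) = 3 - (-7)*K = 3 + 7*K)
U(m) = -15*m
a(4)*U(-4) = (3 + 7*4)*(-15*(-4)) = (3 + 28)*60 = 31*60 = 1860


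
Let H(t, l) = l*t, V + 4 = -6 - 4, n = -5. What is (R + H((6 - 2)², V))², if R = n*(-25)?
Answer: 9801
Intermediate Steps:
V = -14 (V = -4 + (-6 - 4) = -4 - 10 = -14)
R = 125 (R = -5*(-25) = 125)
(R + H((6 - 2)², V))² = (125 - 14*(6 - 2)²)² = (125 - 14*4²)² = (125 - 14*16)² = (125 - 224)² = (-99)² = 9801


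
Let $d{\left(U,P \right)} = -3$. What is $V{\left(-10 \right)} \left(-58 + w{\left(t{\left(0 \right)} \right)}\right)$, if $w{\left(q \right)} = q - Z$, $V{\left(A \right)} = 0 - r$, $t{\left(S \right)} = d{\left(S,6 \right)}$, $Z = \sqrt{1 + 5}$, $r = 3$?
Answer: $183 + 3 \sqrt{6} \approx 190.35$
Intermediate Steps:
$Z = \sqrt{6} \approx 2.4495$
$t{\left(S \right)} = -3$
$V{\left(A \right)} = -3$ ($V{\left(A \right)} = 0 - 3 = -3$)
$w{\left(q \right)} = q - \sqrt{6}$
$V{\left(-10 \right)} \left(-58 + w{\left(t{\left(0 \right)} \right)}\right) = - 3 \left(-58 - \left(3 + \sqrt{6}\right)\right) = - 3 \left(-61 - \sqrt{6}\right) = 183 + 3 \sqrt{6}$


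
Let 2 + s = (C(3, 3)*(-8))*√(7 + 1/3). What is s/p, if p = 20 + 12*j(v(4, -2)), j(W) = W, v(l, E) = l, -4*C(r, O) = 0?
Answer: -1/34 ≈ -0.029412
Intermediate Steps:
C(r, O) = 0 (C(r, O) = -¼*0 = 0)
s = -2 (s = -2 + (0*(-8))*√(7 + 1/3) = -2 + 0*√(7 + ⅓) = -2 + 0*√(22/3) = -2 + 0*(√66/3) = -2 + 0 = -2)
p = 68 (p = 20 + 12*4 = 20 + 48 = 68)
s/p = -2/68 = -2*1/68 = -1/34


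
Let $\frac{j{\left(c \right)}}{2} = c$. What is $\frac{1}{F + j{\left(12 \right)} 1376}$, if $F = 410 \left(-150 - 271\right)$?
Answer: $- \frac{1}{139586} \approx -7.164 \cdot 10^{-6}$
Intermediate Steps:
$F = -172610$ ($F = 410 \left(-421\right) = -172610$)
$j{\left(c \right)} = 2 c$
$\frac{1}{F + j{\left(12 \right)} 1376} = \frac{1}{-172610 + 2 \cdot 12 \cdot 1376} = \frac{1}{-172610 + 24 \cdot 1376} = \frac{1}{-172610 + 33024} = \frac{1}{-139586} = - \frac{1}{139586}$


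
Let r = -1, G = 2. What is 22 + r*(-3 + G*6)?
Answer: 13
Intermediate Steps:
22 + r*(-3 + G*6) = 22 - (-3 + 2*6) = 22 - (-3 + 12) = 22 - 1*9 = 22 - 9 = 13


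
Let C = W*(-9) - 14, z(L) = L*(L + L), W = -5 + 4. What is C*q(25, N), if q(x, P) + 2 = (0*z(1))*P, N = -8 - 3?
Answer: 10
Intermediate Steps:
W = -1
N = -11
z(L) = 2*L² (z(L) = L*(2*L) = 2*L²)
q(x, P) = -2 (q(x, P) = -2 + (0*(2*1²))*P = -2 + (0*(2*1))*P = -2 + (0*2)*P = -2 + 0*P = -2 + 0 = -2)
C = -5 (C = -1*(-9) - 14 = 9 - 14 = -5)
C*q(25, N) = -5*(-2) = 10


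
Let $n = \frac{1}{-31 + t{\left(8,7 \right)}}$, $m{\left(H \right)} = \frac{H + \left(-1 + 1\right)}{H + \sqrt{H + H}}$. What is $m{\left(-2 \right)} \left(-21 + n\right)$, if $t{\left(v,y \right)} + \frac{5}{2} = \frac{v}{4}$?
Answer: $- \frac{1325}{126} - \frac{1325 i}{126} \approx -10.516 - 10.516 i$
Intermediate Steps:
$t{\left(v,y \right)} = - \frac{5}{2} + \frac{v}{4}$
$m{\left(H \right)} = \frac{H}{H + \sqrt{2} \sqrt{H}}$ ($m{\left(H \right)} = \frac{H + 0}{H + \sqrt{2 H}} = \frac{H}{H + \sqrt{2} \sqrt{H}}$)
$n = - \frac{2}{63}$ ($n = \frac{1}{-31 + \left(- \frac{5}{2} + \frac{1}{4} \cdot 8\right)} = \frac{1}{-31 + \left(- \frac{5}{2} + 2\right)} = \frac{1}{-31 - \frac{1}{2}} = \frac{1}{- \frac{63}{2}} = - \frac{2}{63} \approx -0.031746$)
$m{\left(-2 \right)} \left(-21 + n\right) = - \frac{2}{-2 + \sqrt{2} \sqrt{-2}} \left(-21 - \frac{2}{63}\right) = - \frac{2}{-2 + \sqrt{2} i \sqrt{2}} \left(- \frac{1325}{63}\right) = - \frac{2}{-2 + 2 i} \left(- \frac{1325}{63}\right) = - 2 \frac{-2 - 2 i}{8} \left(- \frac{1325}{63}\right) = - \frac{-2 - 2 i}{4} \left(- \frac{1325}{63}\right) = \frac{1325 \left(-2 - 2 i\right)}{252}$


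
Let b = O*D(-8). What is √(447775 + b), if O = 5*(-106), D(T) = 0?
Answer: 5*√17911 ≈ 669.16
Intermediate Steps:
O = -530
b = 0 (b = -530*0 = 0)
√(447775 + b) = √(447775 + 0) = √447775 = 5*√17911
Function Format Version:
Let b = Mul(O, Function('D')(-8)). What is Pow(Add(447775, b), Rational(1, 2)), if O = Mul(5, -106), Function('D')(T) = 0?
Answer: Mul(5, Pow(17911, Rational(1, 2))) ≈ 669.16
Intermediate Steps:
O = -530
b = 0 (b = Mul(-530, 0) = 0)
Pow(Add(447775, b), Rational(1, 2)) = Pow(Add(447775, 0), Rational(1, 2)) = Pow(447775, Rational(1, 2)) = Mul(5, Pow(17911, Rational(1, 2)))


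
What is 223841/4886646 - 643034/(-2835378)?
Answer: 89927461211/329892584814 ≈ 0.27260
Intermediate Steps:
223841/4886646 - 643034/(-2835378) = 223841*(1/4886646) - 643034*(-1/2835378) = 223841/4886646 + 45931/202527 = 89927461211/329892584814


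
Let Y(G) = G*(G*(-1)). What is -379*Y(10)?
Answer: 37900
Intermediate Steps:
Y(G) = -G**2 (Y(G) = G*(-G) = -G**2)
-379*Y(10) = -(-379)*10**2 = -(-379)*100 = -379*(-100) = 37900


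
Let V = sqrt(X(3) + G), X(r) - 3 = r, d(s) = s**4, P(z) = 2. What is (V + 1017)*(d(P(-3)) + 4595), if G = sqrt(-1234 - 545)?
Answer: 4689387 + 4611*sqrt(6 + I*sqrt(1779)) ≈ 4.7121e+6 + 19726.0*I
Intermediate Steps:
G = I*sqrt(1779) (G = sqrt(-1779) = I*sqrt(1779) ≈ 42.178*I)
X(r) = 3 + r
V = sqrt(6 + I*sqrt(1779)) (V = sqrt((3 + 3) + I*sqrt(1779)) = sqrt(6 + I*sqrt(1779)) ≈ 4.9296 + 4.278*I)
(V + 1017)*(d(P(-3)) + 4595) = (sqrt(6 + I*sqrt(1779)) + 1017)*(2**4 + 4595) = (1017 + sqrt(6 + I*sqrt(1779)))*(16 + 4595) = (1017 + sqrt(6 + I*sqrt(1779)))*4611 = 4689387 + 4611*sqrt(6 + I*sqrt(1779))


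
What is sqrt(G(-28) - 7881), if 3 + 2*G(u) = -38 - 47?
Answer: 5*I*sqrt(317) ≈ 89.022*I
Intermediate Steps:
G(u) = -44 (G(u) = -3/2 + (-38 - 47)/2 = -3/2 + (1/2)*(-85) = -3/2 - 85/2 = -44)
sqrt(G(-28) - 7881) = sqrt(-44 - 7881) = sqrt(-7925) = 5*I*sqrt(317)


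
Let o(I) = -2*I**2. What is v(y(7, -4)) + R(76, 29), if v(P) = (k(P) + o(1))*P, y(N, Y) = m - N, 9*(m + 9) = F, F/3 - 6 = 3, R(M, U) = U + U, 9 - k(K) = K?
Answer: -202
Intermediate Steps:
k(K) = 9 - K
R(M, U) = 2*U
F = 27 (F = 18 + 3*3 = 18 + 9 = 27)
m = -6 (m = -9 + (1/9)*27 = -9 + 3 = -6)
y(N, Y) = -6 - N
v(P) = P*(7 - P) (v(P) = ((9 - P) - 2*1**2)*P = ((9 - P) - 2*1)*P = ((9 - P) - 2)*P = (7 - P)*P = P*(7 - P))
v(y(7, -4)) + R(76, 29) = (-6 - 1*7)*(7 - (-6 - 1*7)) + 2*29 = (-6 - 7)*(7 - (-6 - 7)) + 58 = -13*(7 - 1*(-13)) + 58 = -13*(7 + 13) + 58 = -13*20 + 58 = -260 + 58 = -202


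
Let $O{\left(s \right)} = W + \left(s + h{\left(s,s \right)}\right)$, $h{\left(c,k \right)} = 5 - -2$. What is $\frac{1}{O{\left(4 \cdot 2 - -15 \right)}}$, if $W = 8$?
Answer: $\frac{1}{38} \approx 0.026316$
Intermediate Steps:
$h{\left(c,k \right)} = 7$ ($h{\left(c,k \right)} = 5 + 2 = 7$)
$O{\left(s \right)} = 15 + s$ ($O{\left(s \right)} = 8 + \left(s + 7\right) = 8 + \left(7 + s\right) = 15 + s$)
$\frac{1}{O{\left(4 \cdot 2 - -15 \right)}} = \frac{1}{15 + \left(4 \cdot 2 - -15\right)} = \frac{1}{15 + \left(8 + 15\right)} = \frac{1}{15 + 23} = \frac{1}{38}$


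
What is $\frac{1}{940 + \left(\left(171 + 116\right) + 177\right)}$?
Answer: $\frac{1}{1404} \approx 0.00071225$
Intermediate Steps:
$\frac{1}{940 + \left(\left(171 + 116\right) + 177\right)} = \frac{1}{940 + \left(287 + 177\right)} = \frac{1}{940 + 464} = \frac{1}{1404}$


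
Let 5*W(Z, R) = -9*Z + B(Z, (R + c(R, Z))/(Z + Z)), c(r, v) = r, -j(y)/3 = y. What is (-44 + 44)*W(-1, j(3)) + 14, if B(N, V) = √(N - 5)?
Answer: 14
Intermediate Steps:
j(y) = -3*y
B(N, V) = √(-5 + N)
W(Z, R) = -9*Z/5 + √(-5 + Z)/5 (W(Z, R) = (-9*Z + √(-5 + Z))/5 = (√(-5 + Z) - 9*Z)/5 = -9*Z/5 + √(-5 + Z)/5)
(-44 + 44)*W(-1, j(3)) + 14 = (-44 + 44)*(-9/5*(-1) + √(-5 - 1)/5) + 14 = 0*(9/5 + √(-6)/5) + 14 = 0*(9/5 + (I*√6)/5) + 14 = 0*(9/5 + I*√6/5) + 14 = 0 + 14 = 14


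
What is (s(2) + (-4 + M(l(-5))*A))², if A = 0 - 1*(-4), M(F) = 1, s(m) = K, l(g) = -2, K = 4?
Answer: 16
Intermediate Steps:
s(m) = 4
A = 4 (A = 0 + 4 = 4)
(s(2) + (-4 + M(l(-5))*A))² = (4 + (-4 + 1*4))² = (4 + (-4 + 4))² = (4 + 0)² = 4² = 16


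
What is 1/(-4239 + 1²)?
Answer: -1/4238 ≈ -0.00023596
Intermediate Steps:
1/(-4239 + 1²) = 1/(-4239 + 1) = 1/(-4238) = -1/4238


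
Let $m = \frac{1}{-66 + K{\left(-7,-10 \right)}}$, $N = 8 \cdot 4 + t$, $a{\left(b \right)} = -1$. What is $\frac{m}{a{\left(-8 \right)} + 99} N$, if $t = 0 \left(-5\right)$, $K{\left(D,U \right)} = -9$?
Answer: $- \frac{16}{3675} \approx -0.0043537$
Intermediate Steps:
$t = 0$
$N = 32$ ($N = 8 \cdot 4 + 0 = 32 + 0 = 32$)
$m = - \frac{1}{75}$ ($m = \frac{1}{-66 - 9} = \frac{1}{-75} = - \frac{1}{75} \approx -0.013333$)
$\frac{m}{a{\left(-8 \right)} + 99} N = - \frac{1}{75 \left(-1 + 99\right)} 32 = - \frac{1}{75 \cdot 98} \cdot 32 = \left(- \frac{1}{75}\right) \frac{1}{98} \cdot 32 = \left(- \frac{1}{7350}\right) 32 = - \frac{16}{3675}$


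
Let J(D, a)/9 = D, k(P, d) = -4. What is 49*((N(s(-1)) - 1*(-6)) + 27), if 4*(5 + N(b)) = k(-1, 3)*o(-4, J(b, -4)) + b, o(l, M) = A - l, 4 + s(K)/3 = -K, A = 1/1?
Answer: 4067/4 ≈ 1016.8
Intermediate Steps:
A = 1 (A = 1*1 = 1)
s(K) = -12 - 3*K (s(K) = -12 + 3*(-K) = -12 - 3*K)
J(D, a) = 9*D
o(l, M) = 1 - l
N(b) = -10 + b/4 (N(b) = -5 + (-4*(1 - 1*(-4)) + b)/4 = -5 + (-4*(1 + 4) + b)/4 = -5 + (-4*5 + b)/4 = -5 + (-20 + b)/4 = -5 + (-5 + b/4) = -10 + b/4)
49*((N(s(-1)) - 1*(-6)) + 27) = 49*(((-10 + (-12 - 3*(-1))/4) - 1*(-6)) + 27) = 49*(((-10 + (-12 + 3)/4) + 6) + 27) = 49*(((-10 + (¼)*(-9)) + 6) + 27) = 49*(((-10 - 9/4) + 6) + 27) = 49*((-49/4 + 6) + 27) = 49*(-25/4 + 27) = 49*(83/4) = 4067/4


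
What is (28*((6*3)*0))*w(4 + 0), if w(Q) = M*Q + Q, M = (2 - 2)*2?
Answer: 0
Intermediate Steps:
M = 0 (M = 0*2 = 0)
w(Q) = Q (w(Q) = 0*Q + Q = 0 + Q = Q)
(28*((6*3)*0))*w(4 + 0) = (28*((6*3)*0))*(4 + 0) = (28*(18*0))*4 = (28*0)*4 = 0*4 = 0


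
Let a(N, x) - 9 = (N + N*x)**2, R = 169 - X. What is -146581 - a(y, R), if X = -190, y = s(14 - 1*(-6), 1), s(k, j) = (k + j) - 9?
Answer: -18808990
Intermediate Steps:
s(k, j) = -9 + j + k (s(k, j) = (j + k) - 9 = -9 + j + k)
y = 12 (y = -9 + 1 + (14 - 1*(-6)) = -9 + 1 + (14 + 6) = -9 + 1 + 20 = 12)
R = 359 (R = 169 - 1*(-190) = 169 + 190 = 359)
a(N, x) = 9 + (N + N*x)**2
-146581 - a(y, R) = -146581 - (9 + 12**2*(1 + 359)**2) = -146581 - (9 + 144*360**2) = -146581 - (9 + 144*129600) = -146581 - (9 + 18662400) = -146581 - 1*18662409 = -146581 - 18662409 = -18808990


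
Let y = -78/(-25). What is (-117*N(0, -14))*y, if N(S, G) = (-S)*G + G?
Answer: 127764/25 ≈ 5110.6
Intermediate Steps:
y = 78/25 (y = -78*(-1/25) = 78/25 ≈ 3.1200)
N(S, G) = G - G*S (N(S, G) = -G*S + G = G - G*S)
(-117*N(0, -14))*y = -(-1638)*(1 - 1*0)*(78/25) = -(-1638)*(1 + 0)*(78/25) = -(-1638)*(78/25) = -117*(-14)*(78/25) = 1638*(78/25) = 127764/25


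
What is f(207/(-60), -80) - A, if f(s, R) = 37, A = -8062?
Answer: 8099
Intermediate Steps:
f(207/(-60), -80) - A = 37 - 1*(-8062) = 37 + 8062 = 8099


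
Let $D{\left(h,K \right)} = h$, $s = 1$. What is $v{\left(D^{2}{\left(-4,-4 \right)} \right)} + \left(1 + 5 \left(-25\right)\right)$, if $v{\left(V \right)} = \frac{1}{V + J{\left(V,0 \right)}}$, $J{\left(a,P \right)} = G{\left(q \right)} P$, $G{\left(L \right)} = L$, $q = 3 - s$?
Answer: $- \frac{1983}{16} \approx -123.94$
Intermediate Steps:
$q = 2$ ($q = 3 - 1 = 2$)
$J{\left(a,P \right)} = 2 P$
$v{\left(V \right)} = \frac{1}{V}$ ($v{\left(V \right)} = \frac{1}{V + 2 \cdot 0} = \frac{1}{V + 0} = \frac{1}{V}$)
$v{\left(D^{2}{\left(-4,-4 \right)} \right)} + \left(1 + 5 \left(-25\right)\right) = \frac{1}{\left(-4\right)^{2}} + \left(1 + 5 \left(-25\right)\right) = \frac{1}{16} + \left(1 - 125\right) = \frac{1}{16} - 124 = - \frac{1983}{16}$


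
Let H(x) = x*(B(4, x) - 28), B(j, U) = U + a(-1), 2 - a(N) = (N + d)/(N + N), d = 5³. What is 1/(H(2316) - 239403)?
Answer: 1/5207829 ≈ 1.9202e-7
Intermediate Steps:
d = 125
a(N) = 2 - (125 + N)/(2*N) (a(N) = 2 - (N + 125)/(N + N) = 2 - (125 + N)/(2*N))
B(j, U) = 64 + U (B(j, U) = U + (½)*(-125 + 3*(-1))/(-1) = U + (½)*(-1)*(-125 - 3) = U + (½)*(-1)*(-128) = U + 64 = 64 + U)
H(x) = x*(36 + x) (H(x) = x*((64 + x) - 28) = x*(36 + x))
1/(H(2316) - 239403) = 1/(2316*(36 + 2316) - 239403) = 1/(2316*2352 - 239403) = 1/(5447232 - 239403) = 1/5207829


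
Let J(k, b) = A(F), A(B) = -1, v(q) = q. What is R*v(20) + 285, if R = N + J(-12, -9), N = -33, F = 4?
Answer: -395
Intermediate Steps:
J(k, b) = -1
R = -34 (R = -33 - 1 = -34)
R*v(20) + 285 = -34*20 + 285 = -680 + 285 = -395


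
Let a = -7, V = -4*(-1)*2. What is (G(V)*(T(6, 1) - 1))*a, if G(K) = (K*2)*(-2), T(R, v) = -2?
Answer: -672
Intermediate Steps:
V = 8 (V = 4*2 = 8)
G(K) = -4*K (G(K) = (2*K)*(-2) = -4*K)
(G(V)*(T(6, 1) - 1))*a = ((-4*8)*(-2 - 1))*(-7) = -32*(-3)*(-7) = 96*(-7) = -672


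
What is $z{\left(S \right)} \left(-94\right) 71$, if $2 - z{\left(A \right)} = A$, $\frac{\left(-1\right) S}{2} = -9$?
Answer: $106784$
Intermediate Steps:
$S = 18$ ($S = \left(-2\right) \left(-9\right) = 18$)
$z{\left(A \right)} = 2 - A$
$z{\left(S \right)} \left(-94\right) 71 = \left(2 - 18\right) \left(-94\right) 71 = \left(-16\right) \left(-94\right) 71 = 1504 \cdot 71 = 106784$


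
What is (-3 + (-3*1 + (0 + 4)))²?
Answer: 4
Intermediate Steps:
(-3 + (-3*1 + (0 + 4)))² = (-3 + (-3 + 4))² = (-3 + 1)² = (-2)² = 4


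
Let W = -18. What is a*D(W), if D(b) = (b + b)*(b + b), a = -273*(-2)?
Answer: 707616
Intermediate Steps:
a = 546
D(b) = 4*b² (D(b) = (2*b)*(2*b) = 4*b²)
a*D(W) = 546*(4*(-18)²) = 546*(4*324) = 546*1296 = 707616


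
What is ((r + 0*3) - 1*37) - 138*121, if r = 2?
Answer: -16733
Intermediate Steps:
((r + 0*3) - 1*37) - 138*121 = ((2 + 0*3) - 1*37) - 138*121 = ((2 + 0) - 37) - 16698 = (2 - 37) - 16698 = -35 - 16698 = -16733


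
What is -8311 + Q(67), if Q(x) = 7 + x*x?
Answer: -3815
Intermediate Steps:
Q(x) = 7 + x²
-8311 + Q(67) = -8311 + (7 + 67²) = -8311 + (7 + 4489) = -8311 + 4496 = -3815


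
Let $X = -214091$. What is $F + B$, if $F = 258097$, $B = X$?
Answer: $44006$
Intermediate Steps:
$B = -214091$
$F + B = 258097 - 214091 = 44006$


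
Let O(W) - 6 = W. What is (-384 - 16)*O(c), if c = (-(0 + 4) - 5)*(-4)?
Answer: -16800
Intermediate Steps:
c = 36 (c = (-1*4 - 5)*(-4) = (-4 - 5)*(-4) = -9*(-4) = 36)
O(W) = 6 + W
(-384 - 16)*O(c) = (-384 - 16)*(6 + 36) = -400*42 = -16800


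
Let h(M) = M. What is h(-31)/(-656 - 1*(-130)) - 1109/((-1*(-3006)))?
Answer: -122537/395289 ≈ -0.30999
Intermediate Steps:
h(-31)/(-656 - 1*(-130)) - 1109/((-1*(-3006))) = -31/(-656 - 1*(-130)) - 1109/((-1*(-3006))) = -31/(-656 + 130) - 1109/3006 = -31/(-526) - 1109*1/3006 = -31*(-1/526) - 1109/3006 = 31/526 - 1109/3006 = -122537/395289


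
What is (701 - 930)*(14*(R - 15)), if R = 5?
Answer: 32060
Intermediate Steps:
(701 - 930)*(14*(R - 15)) = (701 - 930)*(14*(5 - 15)) = -3206*(-10) = -229*(-140) = 32060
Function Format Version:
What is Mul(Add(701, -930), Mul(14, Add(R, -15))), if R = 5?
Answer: 32060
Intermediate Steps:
Mul(Add(701, -930), Mul(14, Add(R, -15))) = Mul(Add(701, -930), Mul(14, Add(5, -15))) = Mul(-229, Mul(14, -10)) = Mul(-229, -140) = 32060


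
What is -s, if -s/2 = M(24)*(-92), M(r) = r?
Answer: -4416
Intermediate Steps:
s = 4416 (s = -48*(-92) = -2*(-2208) = 4416)
-s = -1*4416 = -4416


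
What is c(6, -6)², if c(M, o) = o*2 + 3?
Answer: 81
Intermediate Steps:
c(M, o) = 3 + 2*o (c(M, o) = 2*o + 3 = 3 + 2*o)
c(6, -6)² = (3 + 2*(-6))² = (3 - 12)² = (-9)² = 81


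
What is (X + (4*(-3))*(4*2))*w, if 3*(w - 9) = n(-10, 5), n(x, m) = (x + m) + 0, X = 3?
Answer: -682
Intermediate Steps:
n(x, m) = m + x (n(x, m) = (m + x) + 0 = m + x)
w = 22/3 (w = 9 + (5 - 10)/3 = 9 + (⅓)*(-5) = 9 - 5/3 = 22/3 ≈ 7.3333)
(X + (4*(-3))*(4*2))*w = (3 + (4*(-3))*(4*2))*(22/3) = (3 - 12*8)*(22/3) = (3 - 96)*(22/3) = -93*22/3 = -682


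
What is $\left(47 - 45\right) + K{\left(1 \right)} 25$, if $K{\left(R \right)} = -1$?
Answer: $-23$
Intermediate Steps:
$\left(47 - 45\right) + K{\left(1 \right)} 25 = \left(47 - 45\right) - 25 = 2 - 25 = -23$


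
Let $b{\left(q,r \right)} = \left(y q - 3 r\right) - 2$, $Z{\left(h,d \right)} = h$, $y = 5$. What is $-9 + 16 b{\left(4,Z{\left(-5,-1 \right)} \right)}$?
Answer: $519$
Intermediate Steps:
$b{\left(q,r \right)} = -2 - 3 r + 5 q$ ($b{\left(q,r \right)} = \left(5 q - 3 r\right) - 2 = \left(- 3 r + 5 q\right) - 2 = -2 - 3 r + 5 q$)
$-9 + 16 b{\left(4,Z{\left(-5,-1 \right)} \right)} = -9 + 16 \left(-2 - -15 + 5 \cdot 4\right) = -9 + 16 \left(-2 + 15 + 20\right) = -9 + 16 \cdot 33 = -9 + 528 = 519$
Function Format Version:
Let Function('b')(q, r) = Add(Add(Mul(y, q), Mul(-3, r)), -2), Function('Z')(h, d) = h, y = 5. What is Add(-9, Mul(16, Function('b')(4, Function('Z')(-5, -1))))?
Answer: 519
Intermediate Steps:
Function('b')(q, r) = Add(-2, Mul(-3, r), Mul(5, q)) (Function('b')(q, r) = Add(Add(Mul(5, q), Mul(-3, r)), -2) = Add(Add(Mul(-3, r), Mul(5, q)), -2) = Add(-2, Mul(-3, r), Mul(5, q)))
Add(-9, Mul(16, Function('b')(4, Function('Z')(-5, -1)))) = Add(-9, Mul(16, Add(-2, Mul(-3, -5), Mul(5, 4)))) = Add(-9, Mul(16, Add(-2, 15, 20))) = Add(-9, Mul(16, 33)) = Add(-9, 528) = 519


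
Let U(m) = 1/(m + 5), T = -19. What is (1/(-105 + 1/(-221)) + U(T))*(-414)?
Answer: 2722050/81221 ≈ 33.514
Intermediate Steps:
U(m) = 1/(5 + m)
(1/(-105 + 1/(-221)) + U(T))*(-414) = (1/(-105 + 1/(-221)) + 1/(5 - 19))*(-414) = (1/(-105 - 1/221) + 1/(-14))*(-414) = (1/(-23206/221) - 1/14)*(-414) = (-221/23206 - 1/14)*(-414) = -6575/81221*(-414) = 2722050/81221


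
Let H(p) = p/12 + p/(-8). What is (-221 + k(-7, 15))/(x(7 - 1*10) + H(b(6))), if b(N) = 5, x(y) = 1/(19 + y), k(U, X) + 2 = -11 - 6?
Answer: 11520/7 ≈ 1645.7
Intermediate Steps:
k(U, X) = -19 (k(U, X) = -2 + (-11 - 6) = -2 - 17 = -19)
H(p) = -p/24 (H(p) = p*(1/12) + p*(-1/8) = p/12 - p/8 = -p/24)
(-221 + k(-7, 15))/(x(7 - 1*10) + H(b(6))) = (-221 - 19)/(1/(19 + (7 - 1*10)) - 1/24*5) = -240/(1/(19 + (7 - 10)) - 5/24) = -240/(1/(19 - 3) - 5/24) = -240/(1/16 - 5/24) = -240/(-7/48) = -240*(-48/7) = 11520/7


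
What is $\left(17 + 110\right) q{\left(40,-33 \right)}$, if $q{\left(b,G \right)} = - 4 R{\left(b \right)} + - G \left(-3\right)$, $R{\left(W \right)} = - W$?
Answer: $7747$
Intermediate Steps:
$q{\left(b,G \right)} = 3 G + 4 b$ ($q{\left(b,G \right)} = - 4 \left(- b\right) + - G \left(-3\right) = 4 b + 3 G = 3 G + 4 b$)
$\left(17 + 110\right) q{\left(40,-33 \right)} = \left(17 + 110\right) \left(3 \left(-33\right) + 4 \cdot 40\right) = 127 \left(-99 + 160\right) = 127 \cdot 61 = 7747$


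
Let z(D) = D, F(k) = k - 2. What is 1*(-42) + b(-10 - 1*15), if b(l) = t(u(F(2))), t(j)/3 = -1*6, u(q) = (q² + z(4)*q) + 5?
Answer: -60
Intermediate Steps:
F(k) = -2 + k
u(q) = 5 + q² + 4*q (u(q) = (q² + 4*q) + 5 = 5 + q² + 4*q)
t(j) = -18 (t(j) = 3*(-1*6) = 3*(-6) = -18)
b(l) = -18
1*(-42) + b(-10 - 1*15) = 1*(-42) - 18 = -42 - 18 = -60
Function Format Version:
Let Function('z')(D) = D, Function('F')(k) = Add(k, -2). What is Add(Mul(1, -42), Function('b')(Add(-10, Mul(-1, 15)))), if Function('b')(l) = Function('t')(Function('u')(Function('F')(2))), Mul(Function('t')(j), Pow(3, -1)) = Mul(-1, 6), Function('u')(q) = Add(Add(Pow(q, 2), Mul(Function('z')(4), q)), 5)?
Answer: -60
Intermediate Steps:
Function('F')(k) = Add(-2, k)
Function('u')(q) = Add(5, Pow(q, 2), Mul(4, q)) (Function('u')(q) = Add(Add(Pow(q, 2), Mul(4, q)), 5) = Add(5, Pow(q, 2), Mul(4, q)))
Function('t')(j) = -18 (Function('t')(j) = Mul(3, Mul(-1, 6)) = Mul(3, -6) = -18)
Function('b')(l) = -18
Add(Mul(1, -42), Function('b')(Add(-10, Mul(-1, 15)))) = Add(Mul(1, -42), -18) = Add(-42, -18) = -60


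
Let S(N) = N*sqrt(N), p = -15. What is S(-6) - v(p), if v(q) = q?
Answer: 15 - 6*I*sqrt(6) ≈ 15.0 - 14.697*I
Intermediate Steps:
S(N) = N**(3/2)
S(-6) - v(p) = (-6)**(3/2) - 1*(-15) = -6*I*sqrt(6) + 15 = 15 - 6*I*sqrt(6)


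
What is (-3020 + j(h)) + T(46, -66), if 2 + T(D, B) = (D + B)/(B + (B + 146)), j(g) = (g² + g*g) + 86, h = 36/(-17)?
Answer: -5924274/2023 ≈ -2928.5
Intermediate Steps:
h = -36/17 (h = 36*(-1/17) = -36/17 ≈ -2.1176)
j(g) = 86 + 2*g² (j(g) = (g² + g²) + 86 = 2*g² + 86 = 86 + 2*g²)
T(D, B) = -2 + (B + D)/(146 + 2*B) (T(D, B) = -2 + (D + B)/(B + (B + 146)) = -2 + (B + D)/(B + (146 + B)) = -2 + (B + D)/(146 + 2*B))
(-3020 + j(h)) + T(46, -66) = (-3020 + (86 + 2*(-36/17)²)) + (-292 + 46 - 3*(-66))/(2*(73 - 66)) = (-3020 + (86 + 2*(1296/289))) + (½)*(-292 + 46 + 198)/7 = (-3020 + (86 + 2592/289)) + (½)*(⅐)*(-48) = (-3020 + 27446/289) - 24/7 = -845334/289 - 24/7 = -5924274/2023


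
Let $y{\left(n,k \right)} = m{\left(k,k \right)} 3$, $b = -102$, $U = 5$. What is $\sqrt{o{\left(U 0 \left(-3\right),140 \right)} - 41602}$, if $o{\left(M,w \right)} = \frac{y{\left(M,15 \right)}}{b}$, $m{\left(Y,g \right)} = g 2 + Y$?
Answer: $\frac{i \sqrt{48093442}}{34} \approx 203.97 i$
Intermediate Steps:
$m{\left(Y,g \right)} = Y + 2 g$ ($m{\left(Y,g \right)} = 2 g + Y = Y + 2 g$)
$y{\left(n,k \right)} = 9 k$ ($y{\left(n,k \right)} = \left(k + 2 k\right) 3 = 3 k 3 = 9 k$)
$o{\left(M,w \right)} = - \frac{45}{34}$ ($o{\left(M,w \right)} = \frac{9 \cdot 15}{-102} = 135 \left(- \frac{1}{102}\right) = - \frac{45}{34}$)
$\sqrt{o{\left(U 0 \left(-3\right),140 \right)} - 41602} = \sqrt{- \frac{45}{34} - 41602} = \sqrt{- \frac{1414513}{34}} = \frac{i \sqrt{48093442}}{34}$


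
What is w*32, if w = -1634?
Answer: -52288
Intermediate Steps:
w*32 = -1634*32 = -52288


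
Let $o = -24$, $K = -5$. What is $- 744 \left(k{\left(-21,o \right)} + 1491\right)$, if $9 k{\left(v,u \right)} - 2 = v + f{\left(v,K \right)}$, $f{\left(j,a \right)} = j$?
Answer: $- \frac{3317992}{3} \approx -1.106 \cdot 10^{6}$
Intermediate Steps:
$k{\left(v,u \right)} = \frac{2}{9} + \frac{2 v}{9}$ ($k{\left(v,u \right)} = \frac{2}{9} + \frac{v + v}{9} = \frac{2}{9} + \frac{2 v}{9}$)
$- 744 \left(k{\left(-21,o \right)} + 1491\right) = - 744 \left(\left(\frac{2}{9} + \frac{2}{9} \left(-21\right)\right) + 1491\right) = - 744 \left(\left(\frac{2}{9} - \frac{14}{3}\right) + 1491\right) = - 744 \left(- \frac{40}{9} + 1491\right) = \left(-744\right) \frac{13379}{9} = - \frac{3317992}{3}$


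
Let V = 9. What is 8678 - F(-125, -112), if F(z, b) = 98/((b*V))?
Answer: 624823/72 ≈ 8678.1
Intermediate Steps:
F(z, b) = 98/(9*b) (F(z, b) = 98/((b*9)) = 98/((9*b)) = 98*(1/(9*b)) = 98/(9*b))
8678 - F(-125, -112) = 8678 - 98/(9*(-112)) = 8678 - 98*(-1)/(9*112) = 8678 - 1*(-7/72) = 8678 + 7/72 = 624823/72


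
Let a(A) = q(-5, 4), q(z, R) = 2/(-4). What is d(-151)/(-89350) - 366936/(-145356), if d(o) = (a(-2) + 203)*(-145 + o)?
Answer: 345819752/108229655 ≈ 3.1952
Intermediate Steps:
q(z, R) = -1/2 (q(z, R) = 2*(-1/4) = -1/2)
a(A) = -1/2
d(o) = -58725/2 + 405*o/2 (d(o) = (-1/2 + 203)*(-145 + o) = 405*(-145 + o)/2 = -58725/2 + 405*o/2)
d(-151)/(-89350) - 366936/(-145356) = (-58725/2 + (405/2)*(-151))/(-89350) - 366936/(-145356) = (-58725/2 - 61155/2)*(-1/89350) - 366936*(-1/145356) = -59940*(-1/89350) + 30578/12113 = 5994/8935 + 30578/12113 = 345819752/108229655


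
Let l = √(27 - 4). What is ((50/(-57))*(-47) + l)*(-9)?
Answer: -7050/19 - 9*√23 ≈ -414.22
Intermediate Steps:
l = √23 ≈ 4.7958
((50/(-57))*(-47) + l)*(-9) = ((50/(-57))*(-47) + √23)*(-9) = ((50*(-1/57))*(-47) + √23)*(-9) = (-50/57*(-47) + √23)*(-9) = (2350/57 + √23)*(-9) = -7050/19 - 9*√23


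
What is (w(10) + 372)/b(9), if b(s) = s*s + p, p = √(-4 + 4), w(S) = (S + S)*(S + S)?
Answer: 772/81 ≈ 9.5309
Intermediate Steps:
w(S) = 4*S² (w(S) = (2*S)*(2*S) = 4*S²)
p = 0 (p = √0 = 0)
b(s) = s² (b(s) = s*s + 0 = s² + 0 = s²)
(w(10) + 372)/b(9) = (4*10² + 372)/(9²) = (4*100 + 372)/81 = (400 + 372)*(1/81) = 772*(1/81) = 772/81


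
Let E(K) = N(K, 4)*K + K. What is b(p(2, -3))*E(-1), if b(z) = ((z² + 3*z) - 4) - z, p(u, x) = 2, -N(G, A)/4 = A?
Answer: 60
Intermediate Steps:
N(G, A) = -4*A
E(K) = -15*K (E(K) = (-4*4)*K + K = -16*K + K = -15*K)
b(z) = -4 + z² + 2*z (b(z) = (-4 + z² + 3*z) - z = -4 + z² + 2*z)
b(p(2, -3))*E(-1) = (-4 + 2² + 2*2)*(-15*(-1)) = (-4 + 4 + 4)*15 = 4*15 = 60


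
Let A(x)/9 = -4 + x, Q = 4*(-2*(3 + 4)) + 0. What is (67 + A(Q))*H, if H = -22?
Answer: 10406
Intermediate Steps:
Q = -56 (Q = 4*(-2*7) + 0 = 4*(-14) + 0 = -56 + 0 = -56)
A(x) = -36 + 9*x (A(x) = 9*(-4 + x) = -36 + 9*x)
(67 + A(Q))*H = (67 + (-36 + 9*(-56)))*(-22) = (67 + (-36 - 504))*(-22) = (67 - 540)*(-22) = -473*(-22) = 10406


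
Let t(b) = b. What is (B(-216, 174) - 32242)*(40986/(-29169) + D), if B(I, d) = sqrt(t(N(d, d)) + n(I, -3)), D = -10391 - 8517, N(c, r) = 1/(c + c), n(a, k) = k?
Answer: 282280469492/463 - 30642691*I*sqrt(90741)/281967 ≈ 6.0968e+8 - 32736.0*I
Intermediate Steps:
N(c, r) = 1/(2*c)
D = -18908
B(I, d) = sqrt(-3 + 1/(2*d)) (B(I, d) = sqrt(1/(2*d) - 3) = sqrt(-3 + 1/(2*d)))
(B(-216, 174) - 32242)*(40986/(-29169) + D) = (sqrt(-12 + 2/174)/2 - 32242)*(40986/(-29169) - 18908) = (sqrt(-12 + 2*(1/174))/2 - 32242)*(40986*(-1/29169) - 18908) = (sqrt(-12 + 1/87)/2 - 32242)*(-4554/3241 - 18908) = (sqrt(-1043/87)/2 - 32242)*(-61285382/3241) = ((I*sqrt(90741)/87)/2 - 32242)*(-61285382/3241) = (I*sqrt(90741)/174 - 32242)*(-61285382/3241) = (-32242 + I*sqrt(90741)/174)*(-61285382/3241) = 282280469492/463 - 30642691*I*sqrt(90741)/281967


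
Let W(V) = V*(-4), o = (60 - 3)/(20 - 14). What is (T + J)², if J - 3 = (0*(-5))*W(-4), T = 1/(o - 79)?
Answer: 172225/19321 ≈ 8.9139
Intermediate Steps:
o = 19/2 (o = 57/6 = 57*(⅙) = 19/2 ≈ 9.5000)
W(V) = -4*V
T = -2/139 (T = 1/(19/2 - 79) = 1/(-139/2) = -2/139 ≈ -0.014388)
J = 3 (J = 3 + (0*(-5))*(-4*(-4)) = 3 + 0*16 = 3 + 0 = 3)
(T + J)² = (-2/139 + 3)² = (415/139)² = 172225/19321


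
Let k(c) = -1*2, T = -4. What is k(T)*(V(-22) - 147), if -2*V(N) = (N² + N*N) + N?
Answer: 1240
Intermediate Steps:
k(c) = -2
V(N) = -N² - N/2 (V(N) = -((N² + N*N) + N)/2 = -((N² + N²) + N)/2 = -(2*N² + N)/2 = -(N + 2*N²)/2 = -N² - N/2)
k(T)*(V(-22) - 147) = -2*(-1*(-22)*(½ - 22) - 147) = -2*(-1*(-22)*(-43/2) - 147) = -2*(-473 - 147) = -2*(-620) = 1240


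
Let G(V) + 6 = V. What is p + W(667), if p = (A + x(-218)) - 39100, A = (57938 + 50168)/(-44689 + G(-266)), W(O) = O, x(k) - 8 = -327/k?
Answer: -3455334179/89922 ≈ -38426.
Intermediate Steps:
x(k) = 8 - 327/k
G(V) = -6 + V
A = -108106/44961 (A = (57938 + 50168)/(-44689 + (-6 - 266)) = 108106/(-44689 - 272) = 108106/(-44961) = 108106*(-1/44961) = -108106/44961 ≈ -2.4044)
p = -3515312153/89922 (p = (-108106/44961 + (8 - 327/(-218))) - 39100 = (-108106/44961 + (8 - 327*(-1/218))) - 39100 = (-108106/44961 + (8 + 3/2)) - 39100 = (-108106/44961 + 19/2) - 39100 = 638047/89922 - 39100 = -3515312153/89922 ≈ -39093.)
p + W(667) = -3515312153/89922 + 667 = -3455334179/89922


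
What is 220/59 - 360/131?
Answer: 7580/7729 ≈ 0.98072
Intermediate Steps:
220/59 - 360/131 = 7580/7729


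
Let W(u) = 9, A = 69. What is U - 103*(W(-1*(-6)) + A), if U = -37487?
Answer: -45521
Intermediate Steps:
U - 103*(W(-1*(-6)) + A) = -37487 - 103*(9 + 69) = -37487 - 103*78 = -37487 - 1*8034 = -37487 - 8034 = -45521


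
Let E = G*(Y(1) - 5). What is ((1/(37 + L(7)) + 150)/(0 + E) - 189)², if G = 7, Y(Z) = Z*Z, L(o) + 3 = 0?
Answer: 34235730841/906304 ≈ 37775.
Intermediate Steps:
L(o) = -3 (L(o) = -3 + 0 = -3)
Y(Z) = Z²
E = -28 (E = 7*(1² - 5) = 7*(1 - 5) = 7*(-4) = -28)
((1/(37 + L(7)) + 150)/(0 + E) - 189)² = ((1/(37 - 3) + 150)/(0 - 28) - 189)² = ((1/34 + 150)/(-28) - 189)² = ((1/34 + 150)*(-1/28) - 189)² = ((5101/34)*(-1/28) - 189)² = (-5101/952 - 189)² = (-185029/952)² = 34235730841/906304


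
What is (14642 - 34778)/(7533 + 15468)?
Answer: -6712/7667 ≈ -0.87544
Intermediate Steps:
(14642 - 34778)/(7533 + 15468) = -20136/23001 = -20136*1/23001 = -6712/7667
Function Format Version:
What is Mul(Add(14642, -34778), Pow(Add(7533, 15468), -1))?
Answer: Rational(-6712, 7667) ≈ -0.87544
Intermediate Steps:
Mul(Add(14642, -34778), Pow(Add(7533, 15468), -1)) = Mul(-20136, Pow(23001, -1)) = Mul(-20136, Rational(1, 23001)) = Rational(-6712, 7667)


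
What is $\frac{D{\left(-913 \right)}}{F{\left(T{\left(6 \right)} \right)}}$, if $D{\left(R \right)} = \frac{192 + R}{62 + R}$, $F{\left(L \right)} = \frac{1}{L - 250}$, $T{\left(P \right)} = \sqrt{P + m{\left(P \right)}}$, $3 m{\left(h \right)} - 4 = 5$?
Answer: $- \frac{178087}{851} \approx -209.27$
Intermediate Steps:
$m{\left(h \right)} = 3$ ($m{\left(h \right)} = \frac{4}{3} + \frac{1}{3} \cdot 5 = \frac{4}{3} + \frac{5}{3} = 3$)
$T{\left(P \right)} = \sqrt{3 + P}$ ($T{\left(P \right)} = \sqrt{P + 3} = \sqrt{3 + P}$)
$F{\left(L \right)} = \frac{1}{-250 + L}$
$D{\left(R \right)} = \frac{192 + R}{62 + R}$
$\frac{D{\left(-913 \right)}}{F{\left(T{\left(6 \right)} \right)}} = \frac{\frac{1}{62 - 913} \left(192 - 913\right)}{\frac{1}{-250 + \sqrt{3 + 6}}} = \frac{\frac{1}{-851} \left(-721\right)}{\frac{1}{-250 + \sqrt{9}}} = \frac{\left(- \frac{1}{851}\right) \left(-721\right)}{\frac{1}{-250 + 3}} = \frac{721}{851 \frac{1}{-247}} = \frac{721}{851 \left(- \frac{1}{247}\right)} = \frac{721}{851} \left(-247\right) = - \frac{178087}{851}$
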